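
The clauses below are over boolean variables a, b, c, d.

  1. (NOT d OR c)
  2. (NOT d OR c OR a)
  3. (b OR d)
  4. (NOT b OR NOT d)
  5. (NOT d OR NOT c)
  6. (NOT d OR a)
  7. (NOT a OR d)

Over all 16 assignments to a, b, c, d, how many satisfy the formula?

The models are:
  a=0 b=1 c=0 d=0
  a=0 b=1 c=1 d=0
That's 2 in total.

2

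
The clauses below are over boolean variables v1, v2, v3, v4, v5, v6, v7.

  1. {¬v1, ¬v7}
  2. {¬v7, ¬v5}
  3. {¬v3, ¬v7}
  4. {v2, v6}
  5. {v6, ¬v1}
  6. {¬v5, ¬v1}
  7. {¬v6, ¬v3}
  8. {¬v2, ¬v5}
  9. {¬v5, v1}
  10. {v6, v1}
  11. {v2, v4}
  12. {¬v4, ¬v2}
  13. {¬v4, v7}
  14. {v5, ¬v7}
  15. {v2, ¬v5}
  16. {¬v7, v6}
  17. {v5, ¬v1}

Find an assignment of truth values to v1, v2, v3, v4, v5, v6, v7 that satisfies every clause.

v1 = F, v2 = T, v3 = F, v4 = F, v5 = F, v6 = T, v7 = F

v3 occurs only negated in the remaining clauses — set v3 = False.
Try v1 = False.
  then v5 is forced to False.
  then v6 is forced to True.
  then v7 is forced to False.
  then v4 is forced to False.
  then v2 is forced to True.
Every clause has at least one true literal under this assignment.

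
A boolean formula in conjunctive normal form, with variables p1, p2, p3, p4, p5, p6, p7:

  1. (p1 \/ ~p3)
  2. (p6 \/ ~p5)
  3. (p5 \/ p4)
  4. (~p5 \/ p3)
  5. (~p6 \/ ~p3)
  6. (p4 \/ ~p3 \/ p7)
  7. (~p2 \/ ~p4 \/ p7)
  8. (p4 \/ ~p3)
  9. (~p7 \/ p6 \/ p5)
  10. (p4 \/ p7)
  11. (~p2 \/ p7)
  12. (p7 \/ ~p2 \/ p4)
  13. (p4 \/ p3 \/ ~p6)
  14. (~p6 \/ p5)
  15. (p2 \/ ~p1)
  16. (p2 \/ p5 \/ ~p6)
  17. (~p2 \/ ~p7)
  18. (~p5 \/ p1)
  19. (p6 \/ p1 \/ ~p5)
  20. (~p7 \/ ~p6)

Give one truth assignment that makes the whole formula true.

p1=F, p2=F, p3=F, p4=T, p5=F, p6=F, p7=F

Set p1 = False and propagate.
  then p3 is forced to False.
  then p5 is forced to False.
  then p4 is forced to True.
  then p6 is forced to False.
  then p7 is forced to False.
  then p2 is forced to False.
Check each clause:
  1. (~p3 \/ p1) — ~p3 is true.
  2. (~p5 \/ p6) — ~p5 is true.
  3. (p4 \/ p5) — p4 is true.
  4. (p3 \/ ~p5) — ~p5 is true.
  5. (~p3 \/ ~p6) — ~p6 is true.
  6. (p7 \/ p4 \/ ~p3) — p4 is true.
  7. (~p2 \/ ~p4 \/ p7) — ~p2 is true.
  8. (p4 \/ ~p3) — p4 is true.
  9. (p6 \/ ~p7 \/ p5) — ~p7 is true.
  10. (p7 \/ p4) — p4 is true.
  11. (~p2 \/ p7) — ~p2 is true.
  12. (p4 \/ p7 \/ ~p2) — p4 is true.
  13. (p3 \/ ~p6 \/ p4) — ~p6 is true.
  14. (~p6 \/ p5) — ~p6 is true.
  15. (p2 \/ ~p1) — ~p1 is true.
  16. (p2 \/ p5 \/ ~p6) — ~p6 is true.
  17. (~p2 \/ ~p7) — ~p7 is true.
  18. (p1 \/ ~p5) — ~p5 is true.
  19. (p6 \/ p1 \/ ~p5) — ~p5 is true.
  20. (~p6 \/ ~p7) — ~p7 is true.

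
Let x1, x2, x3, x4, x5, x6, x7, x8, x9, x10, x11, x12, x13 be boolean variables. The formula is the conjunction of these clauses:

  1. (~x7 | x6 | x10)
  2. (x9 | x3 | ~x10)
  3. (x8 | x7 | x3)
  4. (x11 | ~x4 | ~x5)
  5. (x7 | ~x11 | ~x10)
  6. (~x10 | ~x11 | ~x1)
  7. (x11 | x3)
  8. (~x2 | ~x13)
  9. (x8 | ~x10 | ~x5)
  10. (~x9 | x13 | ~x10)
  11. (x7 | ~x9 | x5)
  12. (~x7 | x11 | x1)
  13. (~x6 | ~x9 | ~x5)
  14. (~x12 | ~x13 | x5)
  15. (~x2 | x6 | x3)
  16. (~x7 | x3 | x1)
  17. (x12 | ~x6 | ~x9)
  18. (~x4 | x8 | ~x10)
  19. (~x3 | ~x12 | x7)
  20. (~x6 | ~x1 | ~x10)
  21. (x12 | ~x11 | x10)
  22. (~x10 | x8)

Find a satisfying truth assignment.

x2 occurs only negated in the remaining clauses — set x2 = False.
x8 occurs only positively in the remaining clauses — set x8 = True.
Set x1 = False and propagate.
The remaining clauses are satisfied by x3 = True, x4 = True, x5 = True, x6 = True, x7 = True, x9 = False, x10 = True, x11 = True, x12 = False, x13 = False.

x1=F, x2=F, x3=T, x4=T, x5=T, x6=T, x7=T, x8=T, x9=F, x10=T, x11=T, x12=F, x13=F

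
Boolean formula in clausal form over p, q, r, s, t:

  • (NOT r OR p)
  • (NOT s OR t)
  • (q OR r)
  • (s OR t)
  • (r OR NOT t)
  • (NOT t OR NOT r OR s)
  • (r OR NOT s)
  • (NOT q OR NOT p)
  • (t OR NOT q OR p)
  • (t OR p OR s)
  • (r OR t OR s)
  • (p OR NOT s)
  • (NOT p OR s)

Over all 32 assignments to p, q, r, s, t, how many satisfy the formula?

1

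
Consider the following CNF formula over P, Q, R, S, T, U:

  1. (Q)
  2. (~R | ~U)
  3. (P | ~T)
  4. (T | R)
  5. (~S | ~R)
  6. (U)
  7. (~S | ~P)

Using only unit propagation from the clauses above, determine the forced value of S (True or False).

False

(Q) stands alone — Q = True.
(U) is a unit clause: U = True.
(~R | ~U): since U = True, the clause reduces to (~R). R = False.
(R | T) with R = False leaves only T, so T = True.
From (P | ~T) and T = True: P = True.
From (~P | ~S) and P = True: S = False.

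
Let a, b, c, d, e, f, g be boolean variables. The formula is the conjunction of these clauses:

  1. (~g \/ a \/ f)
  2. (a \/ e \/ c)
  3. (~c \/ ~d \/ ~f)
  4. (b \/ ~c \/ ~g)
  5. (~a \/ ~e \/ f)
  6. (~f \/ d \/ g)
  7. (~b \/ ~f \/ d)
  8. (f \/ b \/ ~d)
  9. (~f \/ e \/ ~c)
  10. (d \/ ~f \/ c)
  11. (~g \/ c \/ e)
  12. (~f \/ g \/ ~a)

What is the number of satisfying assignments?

23

Case analysis on f and c:
  f=T, c=T: a clause becomes empty — 0.
  f=T, c=F: b free; 3 ways for (a,d,e,g) × 2^1 = 6.
  f=F, c=T: 11 of the 32 assignments to (a,b,d,e,g) work.
  f=F, c=F: 6 of the 32 assignments to (a,b,d,e,g) work.
Total: 0 + 6 + 11 + 6 = 23.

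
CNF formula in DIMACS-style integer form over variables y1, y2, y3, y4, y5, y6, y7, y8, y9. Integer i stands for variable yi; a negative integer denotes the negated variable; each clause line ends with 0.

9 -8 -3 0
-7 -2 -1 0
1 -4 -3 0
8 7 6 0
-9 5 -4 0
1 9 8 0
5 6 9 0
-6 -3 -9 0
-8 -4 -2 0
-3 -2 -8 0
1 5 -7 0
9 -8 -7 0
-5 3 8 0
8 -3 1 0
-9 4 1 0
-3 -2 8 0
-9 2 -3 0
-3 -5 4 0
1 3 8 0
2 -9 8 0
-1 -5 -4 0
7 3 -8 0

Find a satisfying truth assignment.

y1=True, y2=False, y3=False, y4=False, y5=True, y6=False, y7=True, y8=True, y9=True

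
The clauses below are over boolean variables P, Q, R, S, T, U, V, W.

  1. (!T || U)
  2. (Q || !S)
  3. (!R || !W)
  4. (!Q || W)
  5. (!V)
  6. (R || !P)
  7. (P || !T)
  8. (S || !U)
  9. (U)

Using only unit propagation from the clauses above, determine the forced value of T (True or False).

False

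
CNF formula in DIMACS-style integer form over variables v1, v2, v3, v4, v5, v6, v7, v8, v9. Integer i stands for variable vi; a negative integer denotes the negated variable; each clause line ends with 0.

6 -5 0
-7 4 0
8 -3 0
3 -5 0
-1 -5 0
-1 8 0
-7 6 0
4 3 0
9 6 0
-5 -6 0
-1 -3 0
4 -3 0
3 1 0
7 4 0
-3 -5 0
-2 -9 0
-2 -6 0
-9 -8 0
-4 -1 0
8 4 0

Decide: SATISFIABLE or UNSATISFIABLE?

SATISFIABLE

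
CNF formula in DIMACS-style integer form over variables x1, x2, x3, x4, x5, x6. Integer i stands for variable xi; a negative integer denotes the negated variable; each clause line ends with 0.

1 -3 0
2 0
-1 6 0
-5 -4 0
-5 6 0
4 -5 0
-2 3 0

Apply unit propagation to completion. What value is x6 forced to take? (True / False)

True

(x2) is a unit clause: x2 = True.
(!x2 || x3): since x2 = True, the clause reduces to (x3). x3 = True.
In (x1 || !x3), !x3 is now false; x1 must hold, so x1 = True.
In (x6 || !x1), !x1 is now false; x6 must hold, so x6 = True.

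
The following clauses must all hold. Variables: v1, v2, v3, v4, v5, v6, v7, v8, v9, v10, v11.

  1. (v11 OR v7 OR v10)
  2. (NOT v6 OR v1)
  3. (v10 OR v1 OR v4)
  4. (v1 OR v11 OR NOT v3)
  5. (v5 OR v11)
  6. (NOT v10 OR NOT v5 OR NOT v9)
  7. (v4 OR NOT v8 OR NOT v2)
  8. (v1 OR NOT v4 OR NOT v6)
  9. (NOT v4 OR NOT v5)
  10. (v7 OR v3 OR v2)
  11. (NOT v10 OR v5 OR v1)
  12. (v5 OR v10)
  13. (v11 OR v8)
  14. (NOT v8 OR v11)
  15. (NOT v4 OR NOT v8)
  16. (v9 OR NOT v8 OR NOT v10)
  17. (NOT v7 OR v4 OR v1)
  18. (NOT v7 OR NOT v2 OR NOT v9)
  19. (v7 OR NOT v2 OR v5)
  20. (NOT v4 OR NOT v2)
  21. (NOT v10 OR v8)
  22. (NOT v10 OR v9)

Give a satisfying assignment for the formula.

Pure literal: v1 appears only positively; assign v1 = True.
v11 occurs only positively in the remaining clauses — set v11 = True.
Set v2 = True and propagate.
  then v4 is forced to False.
  then v8 is forced to False.
  then v10 is forced to False.
  then v5 is forced to True.
Branch on v7: take v7 = False.
v3, v6, v9 are now unconstrained; take v3 = False, v6 = True, v9 = False.
Check each clause:
  1. (v11 OR v10 OR v7) — v11 is true.
  2. (v1 OR NOT v6) — v1 is true.
  3. (v10 OR v4 OR v1) — v1 is true.
  4. (NOT v3 OR v11 OR v1) — v1 is true.
  5. (v5 OR v11) — v11 is true.
  6. (NOT v5 OR NOT v9 OR NOT v10) — NOT v10 is true.
  7. (NOT v2 OR v4 OR NOT v8) — NOT v8 is true.
  8. (v1 OR NOT v4 OR NOT v6) — v1 is true.
  9. (NOT v5 OR NOT v4) — NOT v4 is true.
  10. (v7 OR v2 OR v3) — v2 is true.
  11. (v1 OR NOT v10 OR v5) — v1 is true.
  12. (v5 OR v10) — v5 is true.
  13. (v11 OR v8) — v11 is true.
  14. (v11 OR NOT v8) — NOT v8 is true.
  15. (NOT v8 OR NOT v4) — NOT v8 is true.
  16. (NOT v10 OR v9 OR NOT v8) — NOT v8 is true.
  17. (NOT v7 OR v1 OR v4) — NOT v7 is true.
  18. (NOT v9 OR NOT v2 OR NOT v7) — NOT v7 is true.
  19. (v5 OR NOT v2 OR v7) — v5 is true.
  20. (NOT v4 OR NOT v2) — NOT v4 is true.
  21. (NOT v10 OR v8) — NOT v10 is true.
  22. (NOT v10 OR v9) — NOT v10 is true.

v1=T, v2=T, v3=F, v4=F, v5=T, v6=T, v7=F, v8=F, v9=F, v10=F, v11=T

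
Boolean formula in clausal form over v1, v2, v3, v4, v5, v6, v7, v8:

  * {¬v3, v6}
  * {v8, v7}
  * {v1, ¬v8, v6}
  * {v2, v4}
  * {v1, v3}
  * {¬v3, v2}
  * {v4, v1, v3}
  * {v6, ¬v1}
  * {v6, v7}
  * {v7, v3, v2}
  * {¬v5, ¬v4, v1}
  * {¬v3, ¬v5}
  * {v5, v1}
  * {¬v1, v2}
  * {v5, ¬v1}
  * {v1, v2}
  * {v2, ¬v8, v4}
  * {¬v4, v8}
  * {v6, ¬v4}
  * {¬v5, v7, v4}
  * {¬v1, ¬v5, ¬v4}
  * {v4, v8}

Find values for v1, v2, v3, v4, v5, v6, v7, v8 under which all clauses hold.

v1 = 1, v2 = 1, v3 = 0, v4 = 0, v5 = 1, v6 = 1, v7 = 1, v8 = 1

Pure literal: v2 appears only positively; assign v2 = True.
Pure literal: v6 appears only positively; assign v6 = True.
Set v1 = True and propagate.
  then v5 is forced to True.
  then v3 is forced to False.
  then v4 is forced to False.
  then v7 is forced to True.
  then v8 is forced to True.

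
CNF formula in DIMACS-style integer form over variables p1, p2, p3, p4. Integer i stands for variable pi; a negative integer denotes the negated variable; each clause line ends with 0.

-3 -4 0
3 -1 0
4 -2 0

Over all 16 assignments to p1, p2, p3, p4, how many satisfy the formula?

5

The models are:
  p1=F p2=F p3=F p4=F
  p1=F p2=F p3=F p4=T
  p1=F p2=F p3=T p4=F
  p1=F p2=T p3=F p4=T
  p1=T p2=F p3=T p4=F
That's 5 in total.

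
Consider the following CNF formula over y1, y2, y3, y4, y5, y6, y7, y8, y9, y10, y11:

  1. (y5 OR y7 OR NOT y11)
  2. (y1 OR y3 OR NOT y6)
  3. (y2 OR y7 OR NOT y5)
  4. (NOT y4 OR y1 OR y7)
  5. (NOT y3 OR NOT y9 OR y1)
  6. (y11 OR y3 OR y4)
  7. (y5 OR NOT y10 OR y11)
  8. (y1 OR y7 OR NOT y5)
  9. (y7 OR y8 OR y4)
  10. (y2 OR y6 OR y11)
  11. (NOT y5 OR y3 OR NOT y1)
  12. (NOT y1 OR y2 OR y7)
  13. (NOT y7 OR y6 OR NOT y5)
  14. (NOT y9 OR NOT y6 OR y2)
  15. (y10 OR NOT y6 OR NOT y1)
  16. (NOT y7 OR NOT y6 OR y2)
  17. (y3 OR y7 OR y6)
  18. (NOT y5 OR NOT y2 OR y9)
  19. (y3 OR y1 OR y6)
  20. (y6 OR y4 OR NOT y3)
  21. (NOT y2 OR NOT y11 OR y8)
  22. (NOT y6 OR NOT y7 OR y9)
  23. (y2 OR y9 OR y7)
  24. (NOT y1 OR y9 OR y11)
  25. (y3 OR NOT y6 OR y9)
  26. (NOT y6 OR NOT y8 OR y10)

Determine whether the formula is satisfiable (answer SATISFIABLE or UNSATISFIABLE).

SATISFIABLE

Set y1 = True and propagate.
Set y2 = False and propagate.
  then y7 is forced to True.
  then y6 is forced to False.
  then y11 is forced to True.
  then y5 is forced to False.
The remaining clauses are satisfied by y3 = False, y4 = False, y8 = False, y9 = False, y10 = True.
So y1 = T, y2 = F, y3 = F, y4 = F, y5 = F, y6 = F, y7 = T, y8 = F, y9 = F, y10 = T, y11 = T is a satisfying assignment.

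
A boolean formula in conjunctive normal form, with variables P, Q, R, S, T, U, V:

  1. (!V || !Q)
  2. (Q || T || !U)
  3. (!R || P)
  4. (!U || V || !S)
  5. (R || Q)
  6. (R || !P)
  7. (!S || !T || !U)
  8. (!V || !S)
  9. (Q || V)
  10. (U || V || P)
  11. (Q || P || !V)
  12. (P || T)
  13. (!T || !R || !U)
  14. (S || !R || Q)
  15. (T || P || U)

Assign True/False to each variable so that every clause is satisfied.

P=True, Q=True, R=True, S=False, T=True, U=False, V=False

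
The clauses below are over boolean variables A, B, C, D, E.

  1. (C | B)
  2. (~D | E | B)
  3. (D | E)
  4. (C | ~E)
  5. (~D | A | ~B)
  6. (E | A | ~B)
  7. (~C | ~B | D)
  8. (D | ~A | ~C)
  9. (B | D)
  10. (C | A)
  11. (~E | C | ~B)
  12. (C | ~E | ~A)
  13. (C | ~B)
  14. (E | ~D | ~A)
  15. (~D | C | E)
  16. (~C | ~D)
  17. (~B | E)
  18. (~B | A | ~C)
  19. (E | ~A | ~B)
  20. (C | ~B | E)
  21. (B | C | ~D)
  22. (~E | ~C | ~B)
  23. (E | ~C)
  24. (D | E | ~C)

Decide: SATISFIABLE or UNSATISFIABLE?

UNSATISFIABLE

C = True:
  propagation gives D=False, E=True, B=False; an empty clause results — contradiction.
C = False:
  propagation gives B=True; an empty clause results — contradiction.
Every branch closes, so no satisfying assignment exists.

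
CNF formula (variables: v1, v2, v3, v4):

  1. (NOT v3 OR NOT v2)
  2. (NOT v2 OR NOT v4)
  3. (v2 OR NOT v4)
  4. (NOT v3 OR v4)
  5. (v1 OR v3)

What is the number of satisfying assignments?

2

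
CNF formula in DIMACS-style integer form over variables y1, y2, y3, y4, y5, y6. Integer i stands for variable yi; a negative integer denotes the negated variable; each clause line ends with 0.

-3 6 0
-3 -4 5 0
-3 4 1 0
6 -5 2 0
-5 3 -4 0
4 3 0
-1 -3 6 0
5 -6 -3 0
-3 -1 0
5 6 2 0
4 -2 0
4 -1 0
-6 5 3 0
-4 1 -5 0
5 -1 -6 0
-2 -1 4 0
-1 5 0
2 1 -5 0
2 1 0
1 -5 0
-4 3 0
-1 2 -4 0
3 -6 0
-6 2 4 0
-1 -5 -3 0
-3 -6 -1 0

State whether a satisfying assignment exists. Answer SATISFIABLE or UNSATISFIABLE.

y1 = True:
  propagation gives y3=False, y4=True; an empty clause results — contradiction.
y1 = False:
  propagation gives y2=True, y4=True, y5=False, y3=False; an empty clause results — contradiction.
Every branch closes, so no satisfying assignment exists.

UNSATISFIABLE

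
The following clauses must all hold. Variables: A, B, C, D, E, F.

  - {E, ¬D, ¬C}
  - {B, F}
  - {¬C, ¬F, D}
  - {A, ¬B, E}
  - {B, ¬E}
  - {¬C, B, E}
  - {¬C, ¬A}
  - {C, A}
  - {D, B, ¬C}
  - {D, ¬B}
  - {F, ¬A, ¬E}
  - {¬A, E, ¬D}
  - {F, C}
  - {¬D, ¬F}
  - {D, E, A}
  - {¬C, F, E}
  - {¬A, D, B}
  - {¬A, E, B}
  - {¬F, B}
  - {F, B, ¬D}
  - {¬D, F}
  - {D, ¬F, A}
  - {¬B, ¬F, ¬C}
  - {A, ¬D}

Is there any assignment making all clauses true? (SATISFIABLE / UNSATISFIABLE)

UNSATISFIABLE

D = True:
  propagation gives F=False; an empty clause results — contradiction.
D = False:
  propagation gives B=False, F=True; an empty clause results — contradiction.
Every branch closes, so no satisfying assignment exists.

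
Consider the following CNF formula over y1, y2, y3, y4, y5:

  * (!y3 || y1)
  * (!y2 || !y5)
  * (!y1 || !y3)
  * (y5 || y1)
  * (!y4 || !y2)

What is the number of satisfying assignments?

7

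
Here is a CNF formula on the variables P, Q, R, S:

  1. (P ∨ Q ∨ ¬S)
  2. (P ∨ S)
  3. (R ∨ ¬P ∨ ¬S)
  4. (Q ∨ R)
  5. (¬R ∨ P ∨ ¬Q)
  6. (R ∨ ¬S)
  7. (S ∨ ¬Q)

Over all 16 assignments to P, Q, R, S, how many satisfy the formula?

3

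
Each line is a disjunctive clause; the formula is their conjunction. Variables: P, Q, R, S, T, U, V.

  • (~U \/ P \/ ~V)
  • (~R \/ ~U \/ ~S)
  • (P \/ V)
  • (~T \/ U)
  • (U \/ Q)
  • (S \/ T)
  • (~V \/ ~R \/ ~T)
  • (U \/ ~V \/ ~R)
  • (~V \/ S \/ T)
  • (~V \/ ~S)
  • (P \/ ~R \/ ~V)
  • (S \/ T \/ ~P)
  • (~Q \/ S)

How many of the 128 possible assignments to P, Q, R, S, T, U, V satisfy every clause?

Case analysis on V and S:
  V=T, S=T: a clause becomes empty — 0.
  V=T, S=F: remaining (P,Q,R,T,U) ∈ {(T,F,F,T,T)} — 1.
  V=F, S=T: 6 of the 32 assignments to (P,Q,R,T,U) work.
  V=F, S=F: remaining (P,Q,R,T,U) ∈ {(T,F,F,T,T); (T,F,T,T,T)} — 2.
Total: 0 + 1 + 6 + 2 = 9.

9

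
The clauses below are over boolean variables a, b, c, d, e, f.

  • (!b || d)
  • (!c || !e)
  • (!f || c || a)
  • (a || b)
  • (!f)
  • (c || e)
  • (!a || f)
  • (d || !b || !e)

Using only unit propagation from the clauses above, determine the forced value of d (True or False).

(!f) is a unit clause: f = False.
(!a || f): since f = False, the clause reduces to (!a). a = False.
In (b || a), a is now false; b must hold, so b = True.
From (!b || d) and b = True: d = True.

True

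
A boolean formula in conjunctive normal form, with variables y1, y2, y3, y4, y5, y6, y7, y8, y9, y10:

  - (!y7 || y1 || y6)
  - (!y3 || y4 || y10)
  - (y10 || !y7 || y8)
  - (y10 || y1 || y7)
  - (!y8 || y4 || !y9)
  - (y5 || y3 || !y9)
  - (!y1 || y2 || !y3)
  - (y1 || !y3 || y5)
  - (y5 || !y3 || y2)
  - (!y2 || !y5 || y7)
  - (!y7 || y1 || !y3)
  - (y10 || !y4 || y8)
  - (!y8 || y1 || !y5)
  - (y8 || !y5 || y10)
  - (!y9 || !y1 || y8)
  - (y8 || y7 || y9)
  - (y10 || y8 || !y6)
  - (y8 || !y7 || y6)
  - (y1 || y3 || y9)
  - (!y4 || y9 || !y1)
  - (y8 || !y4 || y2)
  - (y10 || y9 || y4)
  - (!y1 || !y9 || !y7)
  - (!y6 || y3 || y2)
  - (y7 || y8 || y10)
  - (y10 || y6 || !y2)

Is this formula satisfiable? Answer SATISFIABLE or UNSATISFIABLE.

SATISFIABLE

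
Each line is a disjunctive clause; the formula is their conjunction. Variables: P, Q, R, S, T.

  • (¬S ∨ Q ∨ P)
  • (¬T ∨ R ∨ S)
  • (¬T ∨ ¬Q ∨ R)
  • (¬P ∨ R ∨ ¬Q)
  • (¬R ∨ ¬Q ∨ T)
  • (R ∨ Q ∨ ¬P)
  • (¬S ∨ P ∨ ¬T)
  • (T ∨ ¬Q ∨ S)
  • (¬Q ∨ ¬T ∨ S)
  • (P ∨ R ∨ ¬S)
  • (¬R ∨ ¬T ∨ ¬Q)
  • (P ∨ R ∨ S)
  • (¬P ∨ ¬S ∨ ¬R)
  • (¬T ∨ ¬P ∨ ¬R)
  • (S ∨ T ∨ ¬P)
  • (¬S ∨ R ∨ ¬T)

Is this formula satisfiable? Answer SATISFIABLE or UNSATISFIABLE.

SATISFIABLE

Branch on P: take P = False.
Branch on Q: take Q = False.
  then S is forced to False.
  then R is forced to True.
T is now unconstrained; take T = False.
Every clause has at least one true literal under this assignment.
So P=F  Q=F  R=T  S=F  T=F is a satisfying assignment.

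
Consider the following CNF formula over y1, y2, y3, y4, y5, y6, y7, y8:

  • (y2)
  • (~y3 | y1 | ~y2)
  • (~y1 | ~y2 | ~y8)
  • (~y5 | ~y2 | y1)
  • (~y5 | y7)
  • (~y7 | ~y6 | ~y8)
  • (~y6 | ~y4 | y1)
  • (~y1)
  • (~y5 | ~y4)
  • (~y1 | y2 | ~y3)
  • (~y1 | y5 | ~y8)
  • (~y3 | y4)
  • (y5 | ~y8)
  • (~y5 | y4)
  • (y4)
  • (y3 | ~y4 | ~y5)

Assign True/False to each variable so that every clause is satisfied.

y1=False  y2=True  y3=False  y4=True  y5=False  y6=False  y7=False  y8=False

The clause (y2) is unit: y2 must be True.
The clause (~y1) is unit: y1 must be False.
(~y3) is a unit clause, so y3 = False.
The clause (~y5) is unit: y5 must be False.
The clause (~y8) is unit: y8 must be False.
Unit propagation: (y4) forces y4 = True.
Unit propagation: (~y6) forces y6 = False.
y7 is now unconstrained; take y7 = False.
Every clause has at least one true literal under this assignment.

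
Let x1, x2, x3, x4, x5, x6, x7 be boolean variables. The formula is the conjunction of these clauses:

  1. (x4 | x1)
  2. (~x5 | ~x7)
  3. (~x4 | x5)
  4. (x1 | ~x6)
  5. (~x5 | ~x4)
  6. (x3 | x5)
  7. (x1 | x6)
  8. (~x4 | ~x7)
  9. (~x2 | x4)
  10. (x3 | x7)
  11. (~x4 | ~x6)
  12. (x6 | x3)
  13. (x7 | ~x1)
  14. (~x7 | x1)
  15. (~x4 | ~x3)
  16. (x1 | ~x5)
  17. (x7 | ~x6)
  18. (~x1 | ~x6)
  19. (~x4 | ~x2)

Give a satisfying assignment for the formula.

x1=T  x2=F  x3=T  x4=F  x5=F  x6=F  x7=T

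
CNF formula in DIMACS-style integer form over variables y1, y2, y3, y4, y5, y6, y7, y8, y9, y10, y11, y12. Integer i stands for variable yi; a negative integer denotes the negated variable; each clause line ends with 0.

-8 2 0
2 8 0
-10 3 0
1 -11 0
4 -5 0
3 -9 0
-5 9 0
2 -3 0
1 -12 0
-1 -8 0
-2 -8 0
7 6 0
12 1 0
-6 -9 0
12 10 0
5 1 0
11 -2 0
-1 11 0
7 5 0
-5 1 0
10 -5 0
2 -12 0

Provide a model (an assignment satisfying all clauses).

y1=T, y2=T, y3=T, y4=T, y5=T, y6=F, y7=T, y8=F, y9=T, y10=T, y11=T, y12=T

y4 occurs only positively in the remaining clauses — set y4 = True.
Pure literal: y7 appears only positively; assign y7 = True.
Set y1 = True and propagate.
  then y8 is forced to False.
  then y2 is forced to True.
  then y11 is forced to True.
Set y3 = True and propagate.
Set y5 = True and propagate.
  then y9 is forced to True.
  then y6 is forced to False.
  then y10 is forced to True.
y12 is now unconstrained; take y12 = True.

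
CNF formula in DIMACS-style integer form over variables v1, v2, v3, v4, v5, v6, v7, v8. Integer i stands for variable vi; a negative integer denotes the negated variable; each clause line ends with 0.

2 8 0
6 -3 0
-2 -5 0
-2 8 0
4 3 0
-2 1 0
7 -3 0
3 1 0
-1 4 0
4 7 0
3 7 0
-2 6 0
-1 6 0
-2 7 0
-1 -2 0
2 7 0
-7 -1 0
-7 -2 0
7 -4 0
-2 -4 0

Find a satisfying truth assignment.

v1 = False, v2 = False, v3 = True, v4 = True, v5 = False, v6 = True, v7 = True, v8 = True

Check each clause:
  1. (v2 || v8) — v8 is true.
  2. (!v3 || v6) — v6 is true.
  3. (!v5 || !v2) — !v5 is true.
  4. (!v2 || v8) — v8 is true.
  5. (v4 || v3) — v3 is true.
  6. (!v2 || v1) — !v2 is true.
  7. (!v3 || v7) — v7 is true.
  8. (v3 || v1) — v3 is true.
  9. (!v1 || v4) — v4 is true.
  10. (v7 || v4) — v4 is true.
  11. (v3 || v7) — v3 is true.
  12. (!v2 || v6) — !v2 is true.
  13. (v6 || !v1) — !v1 is true.
  14. (v7 || !v2) — !v2 is true.
  15. (!v1 || !v2) — !v1 is true.
  16. (v2 || v7) — v7 is true.
  17. (!v1 || !v7) — !v1 is true.
  18. (!v2 || !v7) — !v2 is true.
  19. (v7 || !v4) — v7 is true.
  20. (!v4 || !v2) — !v2 is true.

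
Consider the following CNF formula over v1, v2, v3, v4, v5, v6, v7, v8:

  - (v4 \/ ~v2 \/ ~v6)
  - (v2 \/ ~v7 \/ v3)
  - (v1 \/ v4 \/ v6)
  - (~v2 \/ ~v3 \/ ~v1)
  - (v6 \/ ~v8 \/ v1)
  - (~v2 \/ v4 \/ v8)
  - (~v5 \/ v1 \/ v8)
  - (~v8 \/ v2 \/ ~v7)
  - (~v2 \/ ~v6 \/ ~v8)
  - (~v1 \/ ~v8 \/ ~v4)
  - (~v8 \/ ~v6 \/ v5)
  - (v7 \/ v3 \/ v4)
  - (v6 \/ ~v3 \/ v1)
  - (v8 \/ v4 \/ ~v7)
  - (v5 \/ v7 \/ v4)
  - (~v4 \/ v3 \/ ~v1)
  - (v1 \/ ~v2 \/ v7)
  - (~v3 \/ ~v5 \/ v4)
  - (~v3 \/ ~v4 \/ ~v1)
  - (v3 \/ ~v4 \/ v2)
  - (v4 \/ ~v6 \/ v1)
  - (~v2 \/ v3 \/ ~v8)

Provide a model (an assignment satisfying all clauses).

v1 = F  v2 = F  v3 = T  v4 = T  v5 = F  v6 = T  v7 = T  v8 = F

Check each clause:
  1. (v4 \/ ~v2 \/ ~v6) — v4 is true.
  2. (v3 \/ ~v7 \/ v2) — v3 is true.
  3. (v4 \/ v6 \/ v1) — v4 is true.
  4. (~v2 \/ ~v1 \/ ~v3) — ~v2 is true.
  5. (~v8 \/ v1 \/ v6) — ~v8 is true.
  6. (~v2 \/ v4 \/ v8) — v4 is true.
  7. (v8 \/ v1 \/ ~v5) — ~v5 is true.
  8. (~v8 \/ ~v7 \/ v2) — ~v8 is true.
  9. (~v6 \/ ~v2 \/ ~v8) — ~v8 is true.
  10. (~v1 \/ ~v8 \/ ~v4) — ~v8 is true.
  11. (v5 \/ ~v8 \/ ~v6) — ~v8 is true.
  12. (v4 \/ v3 \/ v7) — v3 is true.
  13. (~v3 \/ v6 \/ v1) — v6 is true.
  14. (~v7 \/ v4 \/ v8) — v4 is true.
  15. (v5 \/ v4 \/ v7) — v4 is true.
  16. (v3 \/ ~v1 \/ ~v4) — v3 is true.
  17. (v1 \/ v7 \/ ~v2) — ~v2 is true.
  18. (~v5 \/ ~v3 \/ v4) — ~v5 is true.
  19. (~v4 \/ ~v1 \/ ~v3) — ~v1 is true.
  20. (v2 \/ v3 \/ ~v4) — v3 is true.
  21. (~v6 \/ v1 \/ v4) — v4 is true.
  22. (v3 \/ ~v2 \/ ~v8) — ~v8 is true.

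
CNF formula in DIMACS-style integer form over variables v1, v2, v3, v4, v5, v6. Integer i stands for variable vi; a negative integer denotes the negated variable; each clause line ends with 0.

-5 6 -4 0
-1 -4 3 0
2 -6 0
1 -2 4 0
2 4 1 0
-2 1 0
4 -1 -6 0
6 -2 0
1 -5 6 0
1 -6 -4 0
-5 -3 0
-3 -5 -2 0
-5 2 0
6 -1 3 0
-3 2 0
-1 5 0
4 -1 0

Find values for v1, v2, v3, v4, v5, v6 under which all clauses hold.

v1 = False, v2 = False, v3 = False, v4 = True, v5 = False, v6 = False

Try v1 = False.
  then v2 is forced to False.
  then v6 is forced to False.
  then v4 is forced to True.
  then v5 is forced to False.
  then v3 is forced to False.
Every clause has at least one true literal under this assignment.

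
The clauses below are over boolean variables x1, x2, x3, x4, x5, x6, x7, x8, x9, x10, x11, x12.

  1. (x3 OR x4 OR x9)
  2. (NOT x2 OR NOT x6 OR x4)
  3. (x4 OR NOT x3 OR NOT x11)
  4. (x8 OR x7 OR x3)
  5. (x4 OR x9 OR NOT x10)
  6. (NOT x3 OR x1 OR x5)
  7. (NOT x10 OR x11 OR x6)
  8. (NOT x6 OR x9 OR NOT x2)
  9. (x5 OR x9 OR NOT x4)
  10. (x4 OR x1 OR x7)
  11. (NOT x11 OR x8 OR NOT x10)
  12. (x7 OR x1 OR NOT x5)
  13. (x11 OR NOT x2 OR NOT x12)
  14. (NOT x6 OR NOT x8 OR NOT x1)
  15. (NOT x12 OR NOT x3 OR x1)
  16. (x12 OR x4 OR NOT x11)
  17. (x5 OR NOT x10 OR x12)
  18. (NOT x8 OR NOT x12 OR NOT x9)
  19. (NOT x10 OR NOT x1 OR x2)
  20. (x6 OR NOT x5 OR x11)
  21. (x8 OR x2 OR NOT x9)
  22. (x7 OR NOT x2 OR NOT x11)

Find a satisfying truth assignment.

x1=0, x2=1, x3=0, x4=1, x5=0, x6=1, x7=1, x8=0, x9=1, x10=0, x11=0, x12=0

Check each clause:
  1. (x9 OR x4 OR x3) — x9 is true.
  2. (x4 OR NOT x6 OR NOT x2) — x4 is true.
  3. (NOT x3 OR x4 OR NOT x11) — NOT x3 is true.
  4. (x8 OR x3 OR x7) — x7 is true.
  5. (x4 OR NOT x10 OR x9) — x9 is true.
  6. (x5 OR NOT x3 OR x1) — NOT x3 is true.
  7. (x6 OR NOT x10 OR x11) — NOT x10 is true.
  8. (NOT x2 OR x9 OR NOT x6) — x9 is true.
  9. (x9 OR x5 OR NOT x4) — x9 is true.
  10. (x7 OR x1 OR x4) — x4 is true.
  11. (NOT x10 OR x8 OR NOT x11) — NOT x11 is true.
  12. (NOT x5 OR x7 OR x1) — NOT x5 is true.
  13. (NOT x2 OR x11 OR NOT x12) — NOT x12 is true.
  14. (NOT x6 OR NOT x8 OR NOT x1) — NOT x8 is true.
  15. (NOT x3 OR NOT x12 OR x1) — NOT x12 is true.
  16. (x4 OR NOT x11 OR x12) — NOT x11 is true.
  17. (x12 OR x5 OR NOT x10) — NOT x10 is true.
  18. (NOT x8 OR NOT x12 OR NOT x9) — NOT x8 is true.
  19. (NOT x1 OR NOT x10 OR x2) — x2 is true.
  20. (NOT x5 OR x11 OR x6) — NOT x5 is true.
  21. (NOT x9 OR x2 OR x8) — x2 is true.
  22. (x7 OR NOT x2 OR NOT x11) — NOT x11 is true.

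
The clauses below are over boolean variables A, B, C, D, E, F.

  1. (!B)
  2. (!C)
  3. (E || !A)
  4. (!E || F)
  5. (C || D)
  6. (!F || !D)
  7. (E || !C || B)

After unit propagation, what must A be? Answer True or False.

(!B) is a unit clause: B = False.
(!C) stands alone — C = False.
(D || C): since C = False, the clause reduces to (D). D = True.
From (!F || !D) and D = True: F = False.
(F || !E): since F = False, the clause reduces to (!E). E = False.
From (!A || E) and E = False: A = False.

False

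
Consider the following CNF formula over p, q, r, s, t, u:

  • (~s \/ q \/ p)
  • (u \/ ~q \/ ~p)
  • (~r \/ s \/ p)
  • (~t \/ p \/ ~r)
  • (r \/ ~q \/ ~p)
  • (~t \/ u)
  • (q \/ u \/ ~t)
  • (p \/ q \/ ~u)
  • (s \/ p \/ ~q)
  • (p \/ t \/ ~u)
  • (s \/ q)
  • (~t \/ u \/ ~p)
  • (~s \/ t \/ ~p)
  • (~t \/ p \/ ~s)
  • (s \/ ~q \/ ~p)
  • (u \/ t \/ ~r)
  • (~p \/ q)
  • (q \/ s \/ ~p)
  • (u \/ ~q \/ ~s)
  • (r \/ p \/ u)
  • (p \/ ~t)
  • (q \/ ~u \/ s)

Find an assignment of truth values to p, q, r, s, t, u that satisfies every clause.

p = 1  q = 1  r = 1  s = 1  t = 1  u = 1

Check each clause:
  1. (~s \/ p \/ q) — p is true.
  2. (u \/ ~p \/ ~q) — u is true.
  3. (p \/ s \/ ~r) — p is true.
  4. (~r \/ ~t \/ p) — p is true.
  5. (~p \/ ~q \/ r) — r is true.
  6. (u \/ ~t) — u is true.
  7. (q \/ u \/ ~t) — q is true.
  8. (q \/ p \/ ~u) — p is true.
  9. (~q \/ s \/ p) — p is true.
  10. (t \/ ~u \/ p) — p is true.
  11. (q \/ s) — q is true.
  12. (u \/ ~t \/ ~p) — u is true.
  13. (~p \/ t \/ ~s) — t is true.
  14. (~t \/ p \/ ~s) — p is true.
  15. (s \/ ~q \/ ~p) — s is true.
  16. (~r \/ t \/ u) — t is true.
  17. (~p \/ q) — q is true.
  18. (s \/ q \/ ~p) — q is true.
  19. (u \/ ~s \/ ~q) — u is true.
  20. (r \/ p \/ u) — p is true.
  21. (~t \/ p) — p is true.
  22. (s \/ ~u \/ q) — q is true.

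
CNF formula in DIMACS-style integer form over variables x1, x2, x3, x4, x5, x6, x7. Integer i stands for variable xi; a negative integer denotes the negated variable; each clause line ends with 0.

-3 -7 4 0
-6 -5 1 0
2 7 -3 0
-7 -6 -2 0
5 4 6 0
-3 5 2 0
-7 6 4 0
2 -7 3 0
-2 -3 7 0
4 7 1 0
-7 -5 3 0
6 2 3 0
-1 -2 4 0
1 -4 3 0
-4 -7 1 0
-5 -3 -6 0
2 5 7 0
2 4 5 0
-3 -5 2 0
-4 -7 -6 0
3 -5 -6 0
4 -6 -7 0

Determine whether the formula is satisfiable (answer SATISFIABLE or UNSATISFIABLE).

SATISFIABLE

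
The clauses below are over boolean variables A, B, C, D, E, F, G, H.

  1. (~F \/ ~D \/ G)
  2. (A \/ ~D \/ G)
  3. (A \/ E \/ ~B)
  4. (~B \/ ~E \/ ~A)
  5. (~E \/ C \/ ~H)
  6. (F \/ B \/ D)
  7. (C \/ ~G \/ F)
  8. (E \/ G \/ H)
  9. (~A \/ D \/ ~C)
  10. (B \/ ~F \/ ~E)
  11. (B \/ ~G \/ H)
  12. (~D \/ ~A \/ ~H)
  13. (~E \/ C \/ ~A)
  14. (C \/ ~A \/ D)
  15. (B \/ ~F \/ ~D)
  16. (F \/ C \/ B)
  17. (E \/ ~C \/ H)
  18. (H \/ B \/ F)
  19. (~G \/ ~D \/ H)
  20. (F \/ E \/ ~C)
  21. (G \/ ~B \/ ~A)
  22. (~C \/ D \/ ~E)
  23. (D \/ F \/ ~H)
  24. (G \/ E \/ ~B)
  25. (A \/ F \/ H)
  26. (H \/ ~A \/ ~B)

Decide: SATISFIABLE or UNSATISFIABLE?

Try A = False.
For the remaining variables, B = True, C = True, D = True, E = True, F = False, G = True, H = True works.
So A=0  B=1  C=1  D=1  E=1  F=0  G=1  H=1 is a satisfying assignment.

SATISFIABLE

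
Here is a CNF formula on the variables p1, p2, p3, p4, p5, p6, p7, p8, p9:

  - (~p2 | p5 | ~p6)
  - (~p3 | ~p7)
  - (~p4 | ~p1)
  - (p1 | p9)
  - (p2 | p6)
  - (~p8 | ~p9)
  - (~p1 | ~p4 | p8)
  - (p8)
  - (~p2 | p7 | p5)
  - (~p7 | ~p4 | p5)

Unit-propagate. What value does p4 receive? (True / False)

False

(p8) is a unit clause: p8 = True.
From (~p9 | ~p8) and p8 = True: p9 = False.
(p9 | p1) with p9 = False leaves only p1, so p1 = True.
(~p1 | ~p4) with p1 = True leaves only ~p4, so p4 = False.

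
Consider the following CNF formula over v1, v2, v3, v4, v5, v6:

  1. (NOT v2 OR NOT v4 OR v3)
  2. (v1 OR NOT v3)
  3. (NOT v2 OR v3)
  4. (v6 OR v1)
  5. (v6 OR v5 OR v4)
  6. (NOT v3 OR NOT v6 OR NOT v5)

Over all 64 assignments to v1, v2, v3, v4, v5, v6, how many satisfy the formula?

21

Split on v3, then v6.
  v3=T, v6=T: remaining (v1,v2,v4,v5) ∈ {(T,F,F,F); (T,F,T,F); (T,T,F,F); (T,T,T,F)} — 4.
  v3=T, v6=F: v2 free; 3 ways for (v1,v4,v5) × 2^1 = 6.
  v3=F, v6=T: forces v2=F; v1, v4, v5 free → 2^3 = 8.
  v3=F, v6=F: remaining (v1,v2,v4,v5) ∈ {(T,F,F,T); (T,F,T,F); (T,F,T,T)} — 3.
Total: 4 + 6 + 8 + 3 = 21.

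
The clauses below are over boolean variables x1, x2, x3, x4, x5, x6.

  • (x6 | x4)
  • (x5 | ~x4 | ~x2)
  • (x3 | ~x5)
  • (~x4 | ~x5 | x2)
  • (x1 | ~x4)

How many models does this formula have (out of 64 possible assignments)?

Split on x4, then x5.
  x4=T, x5=T: remaining (x1,x2,x3,x6) ∈ {(T,T,T,F); (T,T,T,T)} — 2.
  x4=T, x5=F: remaining (x1,x2,x3,x6) ∈ {(T,F,F,F); (T,F,F,T); (T,F,T,F); (T,F,T,T)} — 4.
  x4=F, x5=T: remaining (x1,x2,x3,x6) ∈ {(F,F,T,T); (F,T,T,T); (T,F,T,T); (T,T,T,T)} — 4.
  x4=F, x5=F: forces x6=T; x1, x2, x3 free → 2^3 = 8.
Total: 2 + 4 + 4 + 8 = 18.

18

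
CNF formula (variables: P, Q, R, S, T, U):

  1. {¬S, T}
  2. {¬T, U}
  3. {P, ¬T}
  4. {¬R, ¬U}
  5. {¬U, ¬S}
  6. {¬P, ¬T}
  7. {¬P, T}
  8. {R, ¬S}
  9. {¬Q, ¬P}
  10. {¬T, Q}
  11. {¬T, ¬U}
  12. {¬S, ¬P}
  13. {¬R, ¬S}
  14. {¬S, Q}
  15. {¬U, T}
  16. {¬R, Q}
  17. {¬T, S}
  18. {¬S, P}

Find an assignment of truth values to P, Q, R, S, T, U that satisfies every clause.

Branch on P: take P = False.
  then T is forced to False.
  then S is forced to False.
  then U is forced to False.
Set Q = False and propagate.
  then R is forced to False.
Every clause has at least one true literal under this assignment.
Check each clause:
  1. {T, ¬S} — ¬S is true.
  2. {¬T, U} — ¬T is true.
  3. {¬T, P} — ¬T is true.
  4. {¬R, ¬U} — ¬U is true.
  5. {¬S, ¬U} — ¬U is true.
  6. {¬P, ¬T} — ¬T is true.
  7. {¬P, T} — ¬P is true.
  8. {¬S, R} — ¬S is true.
  9. {¬P, ¬Q} — ¬P is true.
  10. {¬T, Q} — ¬T is true.
  11. {¬T, ¬U} — ¬U is true.
  12. {¬P, ¬S} — ¬S is true.
  13. {¬R, ¬S} — ¬S is true.
  14. {¬S, Q} — ¬S is true.
  15. {¬U, T} — ¬U is true.
  16. {¬R, Q} — ¬R is true.
  17. {S, ¬T} — ¬T is true.
  18. {¬S, P} — ¬S is true.

P=False, Q=False, R=False, S=False, T=False, U=False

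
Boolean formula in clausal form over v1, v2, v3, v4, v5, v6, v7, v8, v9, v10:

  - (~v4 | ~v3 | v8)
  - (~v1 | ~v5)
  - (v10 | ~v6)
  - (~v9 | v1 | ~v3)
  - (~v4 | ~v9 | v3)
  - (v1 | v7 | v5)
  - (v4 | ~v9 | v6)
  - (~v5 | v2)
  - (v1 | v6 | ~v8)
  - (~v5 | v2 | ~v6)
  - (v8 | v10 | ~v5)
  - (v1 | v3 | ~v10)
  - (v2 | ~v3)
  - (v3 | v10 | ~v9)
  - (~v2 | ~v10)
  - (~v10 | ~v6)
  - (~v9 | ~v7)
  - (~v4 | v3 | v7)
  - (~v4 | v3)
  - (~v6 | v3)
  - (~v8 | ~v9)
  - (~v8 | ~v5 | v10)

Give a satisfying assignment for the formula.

v1 = 1, v2 = 0, v3 = 0, v4 = 0, v5 = 0, v6 = 0, v7 = 1, v8 = 1, v9 = 0, v10 = 0

v9 occurs only negated in the remaining clauses — set v9 = False.
Set v1 = True and propagate.
  then v5 is forced to False.
Branch on v2: take v2 = False.
  then v3 is forced to False.
  then v4 is forced to False.
  then v6 is forced to False.
v7, v8, v10 are now unconstrained; take v7 = True, v8 = True, v10 = False.
Every clause has at least one true literal under this assignment.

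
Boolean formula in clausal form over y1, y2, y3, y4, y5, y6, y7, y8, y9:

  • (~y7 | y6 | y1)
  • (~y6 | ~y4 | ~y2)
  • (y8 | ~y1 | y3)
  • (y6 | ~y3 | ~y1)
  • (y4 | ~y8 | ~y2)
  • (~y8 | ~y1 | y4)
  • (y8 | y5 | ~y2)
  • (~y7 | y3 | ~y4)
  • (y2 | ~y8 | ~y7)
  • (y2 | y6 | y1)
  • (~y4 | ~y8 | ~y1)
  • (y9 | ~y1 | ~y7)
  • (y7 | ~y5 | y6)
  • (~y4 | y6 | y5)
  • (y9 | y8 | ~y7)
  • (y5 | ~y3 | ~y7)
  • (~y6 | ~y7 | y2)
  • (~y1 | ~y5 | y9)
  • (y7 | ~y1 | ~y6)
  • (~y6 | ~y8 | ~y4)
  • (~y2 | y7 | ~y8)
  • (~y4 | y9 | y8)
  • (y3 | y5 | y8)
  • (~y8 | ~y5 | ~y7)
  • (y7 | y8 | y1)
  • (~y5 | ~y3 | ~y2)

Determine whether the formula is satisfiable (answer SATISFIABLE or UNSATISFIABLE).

Try y1 = False.
Try y2 = False.
  then y6 is forced to True.
  then y7 is forced to False.
  then y8 is forced to True.
  then y4 is forced to False.
y3, y5, y9 are now unconstrained; take y3 = True, y5 = False, y9 = False.
So y1=F, y2=F, y3=T, y4=F, y5=F, y6=T, y7=F, y8=T, y9=F is a satisfying assignment.

SATISFIABLE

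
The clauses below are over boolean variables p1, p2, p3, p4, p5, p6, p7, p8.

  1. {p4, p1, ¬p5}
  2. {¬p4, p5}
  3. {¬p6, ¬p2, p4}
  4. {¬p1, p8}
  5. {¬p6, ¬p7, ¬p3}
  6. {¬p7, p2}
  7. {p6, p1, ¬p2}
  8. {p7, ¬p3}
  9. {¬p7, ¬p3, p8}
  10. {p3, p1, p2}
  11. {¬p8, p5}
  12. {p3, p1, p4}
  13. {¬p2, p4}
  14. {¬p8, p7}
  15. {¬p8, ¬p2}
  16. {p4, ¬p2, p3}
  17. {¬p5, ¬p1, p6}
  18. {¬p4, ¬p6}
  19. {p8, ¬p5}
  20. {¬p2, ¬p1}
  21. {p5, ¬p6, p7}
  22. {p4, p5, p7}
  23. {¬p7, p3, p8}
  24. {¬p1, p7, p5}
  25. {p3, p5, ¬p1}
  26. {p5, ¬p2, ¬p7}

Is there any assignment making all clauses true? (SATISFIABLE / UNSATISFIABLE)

UNSATISFIABLE

p5 = True:
  propagation gives p8=True, p7=True, p2=True; an empty clause results — contradiction.
p5 = False:
  propagation gives p4=False, p8=False, p1=False, p3=True; an empty clause results — contradiction.
Every branch closes, so no satisfying assignment exists.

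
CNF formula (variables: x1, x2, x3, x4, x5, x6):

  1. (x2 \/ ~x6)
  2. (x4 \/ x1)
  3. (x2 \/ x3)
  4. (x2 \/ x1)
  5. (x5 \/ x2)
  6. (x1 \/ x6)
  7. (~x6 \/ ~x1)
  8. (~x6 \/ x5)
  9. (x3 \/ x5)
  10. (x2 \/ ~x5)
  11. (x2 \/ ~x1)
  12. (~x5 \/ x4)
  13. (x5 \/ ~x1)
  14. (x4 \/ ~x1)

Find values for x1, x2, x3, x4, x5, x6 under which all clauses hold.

x1=F, x2=T, x3=F, x4=T, x5=T, x6=T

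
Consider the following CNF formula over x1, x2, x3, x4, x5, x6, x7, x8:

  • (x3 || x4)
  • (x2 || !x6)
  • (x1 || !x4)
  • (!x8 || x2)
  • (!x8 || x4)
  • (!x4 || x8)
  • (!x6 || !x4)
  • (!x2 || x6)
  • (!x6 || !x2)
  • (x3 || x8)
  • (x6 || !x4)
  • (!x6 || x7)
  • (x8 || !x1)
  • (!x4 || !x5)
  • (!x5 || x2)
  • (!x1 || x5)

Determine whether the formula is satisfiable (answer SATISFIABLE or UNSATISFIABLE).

SATISFIABLE

Pure literal: x3 appears only positively; assign x3 = True.
Try x1 = False.
  then x4 is forced to False.
  then x8 is forced to False.
Set x2 = False and propagate.
  then x6 is forced to False.
  then x5 is forced to False.
x7 is now unconstrained; take x7 = False.
So x1 = 0, x2 = 0, x3 = 1, x4 = 0, x5 = 0, x6 = 0, x7 = 0, x8 = 0 is a satisfying assignment.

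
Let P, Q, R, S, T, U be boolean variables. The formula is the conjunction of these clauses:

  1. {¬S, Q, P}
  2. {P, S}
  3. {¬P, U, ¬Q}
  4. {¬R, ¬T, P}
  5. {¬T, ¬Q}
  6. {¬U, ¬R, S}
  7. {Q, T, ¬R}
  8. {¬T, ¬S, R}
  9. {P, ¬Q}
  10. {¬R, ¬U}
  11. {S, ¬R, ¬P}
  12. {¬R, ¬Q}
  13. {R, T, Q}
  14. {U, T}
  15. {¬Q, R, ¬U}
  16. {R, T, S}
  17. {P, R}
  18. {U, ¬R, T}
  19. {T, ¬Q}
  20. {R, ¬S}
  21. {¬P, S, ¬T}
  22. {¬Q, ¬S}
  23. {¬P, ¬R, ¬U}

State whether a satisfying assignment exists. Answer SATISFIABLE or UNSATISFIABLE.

SATISFIABLE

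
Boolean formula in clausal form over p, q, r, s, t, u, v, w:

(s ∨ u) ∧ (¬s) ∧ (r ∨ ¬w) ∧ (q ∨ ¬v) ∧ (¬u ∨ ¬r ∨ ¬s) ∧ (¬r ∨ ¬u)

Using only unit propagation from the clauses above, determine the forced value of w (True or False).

False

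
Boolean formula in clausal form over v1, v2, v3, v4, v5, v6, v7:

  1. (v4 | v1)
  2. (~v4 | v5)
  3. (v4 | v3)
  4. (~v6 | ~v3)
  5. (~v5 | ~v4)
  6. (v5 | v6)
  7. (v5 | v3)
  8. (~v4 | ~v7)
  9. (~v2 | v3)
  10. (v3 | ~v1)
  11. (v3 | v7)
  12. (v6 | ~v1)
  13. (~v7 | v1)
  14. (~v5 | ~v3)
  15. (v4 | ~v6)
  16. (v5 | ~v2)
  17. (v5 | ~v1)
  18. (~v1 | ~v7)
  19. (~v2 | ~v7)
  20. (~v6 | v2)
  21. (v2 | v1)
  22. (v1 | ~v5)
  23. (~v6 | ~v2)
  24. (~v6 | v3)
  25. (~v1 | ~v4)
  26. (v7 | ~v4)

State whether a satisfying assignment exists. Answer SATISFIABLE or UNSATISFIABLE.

v1 = True:
  propagation gives v3=True, v6=False; an empty clause results — contradiction.
v1 = False:
  propagation gives v4=True, v5=True; an empty clause results — contradiction.
Every branch closes, so no satisfying assignment exists.

UNSATISFIABLE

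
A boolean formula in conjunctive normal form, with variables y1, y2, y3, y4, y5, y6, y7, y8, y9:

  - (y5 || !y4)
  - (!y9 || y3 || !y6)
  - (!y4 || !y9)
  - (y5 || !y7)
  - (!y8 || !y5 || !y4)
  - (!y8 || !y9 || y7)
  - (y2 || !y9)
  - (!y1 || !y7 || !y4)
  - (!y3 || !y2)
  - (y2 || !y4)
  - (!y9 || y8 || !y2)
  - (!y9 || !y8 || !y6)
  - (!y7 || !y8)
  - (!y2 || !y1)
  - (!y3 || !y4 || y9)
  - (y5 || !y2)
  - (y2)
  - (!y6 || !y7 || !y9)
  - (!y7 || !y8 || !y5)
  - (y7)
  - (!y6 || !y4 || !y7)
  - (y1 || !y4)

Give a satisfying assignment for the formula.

y1=0  y2=1  y3=0  y4=0  y5=1  y6=0  y7=1  y8=0  y9=0

(y2) is a unit clause, so y2 = True.
The clause (!y3) is unit: y3 must be False.
(!y1) is a unit clause, so y1 = False.
Unit propagation: (y5) forces y5 = True.
Unit propagation: (y7) forces y7 = True.
The clause (!y8) is unit: y8 must be False.
(!y9) is a unit clause, so y9 = False.
Unit propagation: (!y4) forces y4 = False.
y6 is now unconstrained; take y6 = False.
Every clause has at least one true literal under this assignment.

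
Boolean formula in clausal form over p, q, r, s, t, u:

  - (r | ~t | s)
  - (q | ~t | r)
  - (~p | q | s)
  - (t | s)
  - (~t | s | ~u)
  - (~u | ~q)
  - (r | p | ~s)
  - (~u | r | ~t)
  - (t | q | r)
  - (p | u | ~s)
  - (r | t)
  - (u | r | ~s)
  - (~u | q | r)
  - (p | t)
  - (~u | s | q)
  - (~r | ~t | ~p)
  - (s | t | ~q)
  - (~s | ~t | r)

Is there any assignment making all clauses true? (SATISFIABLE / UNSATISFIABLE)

SATISFIABLE

Branch on p: take p = False.
  then t is forced to True.
The remaining clauses are satisfied by q = True, r = True, s = False, u = False.
Every clause has at least one true literal under this assignment.
So p=0, q=1, r=1, s=0, t=1, u=0 is a satisfying assignment.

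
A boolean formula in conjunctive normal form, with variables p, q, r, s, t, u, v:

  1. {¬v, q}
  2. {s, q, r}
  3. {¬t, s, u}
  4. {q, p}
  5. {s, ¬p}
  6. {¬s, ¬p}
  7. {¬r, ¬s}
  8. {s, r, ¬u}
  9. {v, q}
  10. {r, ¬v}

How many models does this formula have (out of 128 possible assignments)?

Case analysis on s and q:
  s=T, q=T: remaining (p,r,t,u,v) ∈ {(F,F,F,F,F); (F,F,F,T,F); (F,F,T,F,F); (F,F,T,T,F)} — 4.
  s=T, q=F: a clause becomes empty — 0.
  s=F, q=T: 7 of the 32 assignments to (p,r,t,u,v) work.
  s=F, q=F: a clause becomes empty — 0.
Total: 4 + 0 + 7 + 0 = 11.

11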